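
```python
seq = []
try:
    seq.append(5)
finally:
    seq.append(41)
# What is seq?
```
[5, 41]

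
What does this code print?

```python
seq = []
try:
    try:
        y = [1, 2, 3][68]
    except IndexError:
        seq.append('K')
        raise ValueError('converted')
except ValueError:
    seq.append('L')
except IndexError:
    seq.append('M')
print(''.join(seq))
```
KL

New ValueError raised, caught by outer ValueError handler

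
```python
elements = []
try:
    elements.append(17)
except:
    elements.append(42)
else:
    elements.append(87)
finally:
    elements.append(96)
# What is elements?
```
[17, 87, 96]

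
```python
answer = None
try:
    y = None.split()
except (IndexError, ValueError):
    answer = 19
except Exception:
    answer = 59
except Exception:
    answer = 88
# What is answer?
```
59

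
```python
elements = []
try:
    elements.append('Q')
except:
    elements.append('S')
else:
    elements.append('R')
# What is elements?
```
['Q', 'R']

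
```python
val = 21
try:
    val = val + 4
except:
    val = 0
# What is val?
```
25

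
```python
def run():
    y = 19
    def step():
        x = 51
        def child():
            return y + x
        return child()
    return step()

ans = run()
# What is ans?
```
70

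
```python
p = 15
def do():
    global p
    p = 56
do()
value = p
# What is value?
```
56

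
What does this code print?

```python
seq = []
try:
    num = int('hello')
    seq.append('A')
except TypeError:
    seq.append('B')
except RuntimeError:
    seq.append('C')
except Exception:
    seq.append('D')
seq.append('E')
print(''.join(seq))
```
DE

ValueError not specifically caught, falls to Exception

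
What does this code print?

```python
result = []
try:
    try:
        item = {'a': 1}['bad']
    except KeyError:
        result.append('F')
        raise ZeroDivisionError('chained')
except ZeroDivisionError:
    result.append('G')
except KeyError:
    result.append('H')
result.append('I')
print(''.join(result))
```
FGI

ZeroDivisionError raised and caught, original KeyError not re-raised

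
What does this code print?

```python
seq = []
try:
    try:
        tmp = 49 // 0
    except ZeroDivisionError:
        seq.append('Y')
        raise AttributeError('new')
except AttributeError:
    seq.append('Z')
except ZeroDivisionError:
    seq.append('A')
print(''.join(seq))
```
YZ

New AttributeError raised, caught by outer AttributeError handler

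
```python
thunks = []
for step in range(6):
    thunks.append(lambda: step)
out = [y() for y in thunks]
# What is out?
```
[5, 5, 5, 5, 5, 5]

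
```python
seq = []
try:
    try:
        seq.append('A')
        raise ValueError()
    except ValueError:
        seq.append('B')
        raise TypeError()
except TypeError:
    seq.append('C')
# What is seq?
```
['A', 'B', 'C']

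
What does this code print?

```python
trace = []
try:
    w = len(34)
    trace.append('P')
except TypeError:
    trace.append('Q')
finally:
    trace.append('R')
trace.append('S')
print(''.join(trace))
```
QRS

finally always runs, even after exception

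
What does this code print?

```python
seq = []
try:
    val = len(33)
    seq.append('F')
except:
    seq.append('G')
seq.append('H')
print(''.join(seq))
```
GH

Exception raised in try, caught by bare except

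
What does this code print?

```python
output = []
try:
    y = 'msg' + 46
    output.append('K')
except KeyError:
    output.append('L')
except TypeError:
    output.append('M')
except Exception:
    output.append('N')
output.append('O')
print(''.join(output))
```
MO

TypeError matches before generic Exception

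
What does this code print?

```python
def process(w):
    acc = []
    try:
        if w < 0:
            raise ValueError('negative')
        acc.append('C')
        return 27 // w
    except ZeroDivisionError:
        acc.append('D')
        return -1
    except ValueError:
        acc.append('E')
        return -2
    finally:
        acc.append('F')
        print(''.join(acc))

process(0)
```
CDF

w=0 causes ZeroDivisionError, caught, finally prints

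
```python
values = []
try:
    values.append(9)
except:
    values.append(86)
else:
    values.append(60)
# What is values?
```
[9, 60]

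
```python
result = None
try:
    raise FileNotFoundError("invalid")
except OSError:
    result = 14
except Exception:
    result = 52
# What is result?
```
14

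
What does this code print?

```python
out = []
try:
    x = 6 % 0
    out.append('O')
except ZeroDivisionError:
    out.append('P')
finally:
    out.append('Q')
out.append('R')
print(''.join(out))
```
PQR

finally always runs, even after exception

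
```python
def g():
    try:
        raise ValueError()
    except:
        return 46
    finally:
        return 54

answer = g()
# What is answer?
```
54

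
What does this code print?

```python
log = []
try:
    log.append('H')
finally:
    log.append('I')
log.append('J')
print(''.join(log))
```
HIJ

try/finally without except, no exception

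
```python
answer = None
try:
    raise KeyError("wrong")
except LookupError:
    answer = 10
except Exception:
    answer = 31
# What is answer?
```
10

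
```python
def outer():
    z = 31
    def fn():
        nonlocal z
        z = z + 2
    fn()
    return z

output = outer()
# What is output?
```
33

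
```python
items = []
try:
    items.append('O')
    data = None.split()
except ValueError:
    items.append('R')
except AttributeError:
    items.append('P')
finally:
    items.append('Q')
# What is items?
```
['O', 'P', 'Q']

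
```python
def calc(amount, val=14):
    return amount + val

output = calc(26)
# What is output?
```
40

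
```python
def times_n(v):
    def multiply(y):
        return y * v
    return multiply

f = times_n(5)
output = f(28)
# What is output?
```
140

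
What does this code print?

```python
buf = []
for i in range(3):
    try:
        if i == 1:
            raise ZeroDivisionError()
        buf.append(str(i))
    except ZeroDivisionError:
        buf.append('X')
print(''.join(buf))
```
0X2

Exception on i=1 caught, loop continues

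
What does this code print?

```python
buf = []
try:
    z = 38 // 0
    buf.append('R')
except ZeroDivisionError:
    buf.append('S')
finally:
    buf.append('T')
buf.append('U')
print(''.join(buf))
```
STU

finally always runs, even after exception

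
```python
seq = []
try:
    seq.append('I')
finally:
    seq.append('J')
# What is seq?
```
['I', 'J']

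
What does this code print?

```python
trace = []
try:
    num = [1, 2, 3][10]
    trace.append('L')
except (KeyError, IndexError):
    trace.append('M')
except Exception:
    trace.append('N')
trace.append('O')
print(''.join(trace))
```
MO

IndexError matches tuple containing it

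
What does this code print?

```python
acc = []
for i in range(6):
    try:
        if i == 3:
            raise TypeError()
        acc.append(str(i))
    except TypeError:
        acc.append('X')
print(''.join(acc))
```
012X45

Exception on i=3 caught, loop continues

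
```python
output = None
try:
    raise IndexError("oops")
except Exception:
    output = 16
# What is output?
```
16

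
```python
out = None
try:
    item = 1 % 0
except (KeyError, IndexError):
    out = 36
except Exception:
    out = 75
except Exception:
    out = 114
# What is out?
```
75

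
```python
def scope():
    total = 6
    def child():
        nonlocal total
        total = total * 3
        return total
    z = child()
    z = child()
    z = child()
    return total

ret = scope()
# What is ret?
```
162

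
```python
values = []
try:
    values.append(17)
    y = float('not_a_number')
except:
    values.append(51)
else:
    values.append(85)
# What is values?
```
[17, 51]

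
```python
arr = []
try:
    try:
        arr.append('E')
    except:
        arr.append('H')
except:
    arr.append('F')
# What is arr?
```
['E']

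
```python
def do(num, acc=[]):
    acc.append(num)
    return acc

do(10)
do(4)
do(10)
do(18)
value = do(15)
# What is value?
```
[10, 4, 10, 18, 15]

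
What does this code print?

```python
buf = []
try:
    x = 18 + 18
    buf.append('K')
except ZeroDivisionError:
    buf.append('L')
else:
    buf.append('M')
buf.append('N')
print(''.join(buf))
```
KMN

else block runs when no exception occurs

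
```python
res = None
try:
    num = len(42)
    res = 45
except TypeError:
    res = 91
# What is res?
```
91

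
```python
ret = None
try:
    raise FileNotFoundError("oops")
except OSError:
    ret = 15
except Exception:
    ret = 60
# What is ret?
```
15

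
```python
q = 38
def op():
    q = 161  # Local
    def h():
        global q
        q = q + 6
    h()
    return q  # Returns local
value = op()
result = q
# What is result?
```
44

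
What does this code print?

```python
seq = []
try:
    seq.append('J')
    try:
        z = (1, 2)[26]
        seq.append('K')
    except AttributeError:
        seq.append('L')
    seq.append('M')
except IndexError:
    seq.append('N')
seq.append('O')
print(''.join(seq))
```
JNO

Inner handler doesn't match, propagates to outer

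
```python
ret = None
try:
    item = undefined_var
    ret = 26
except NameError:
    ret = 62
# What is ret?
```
62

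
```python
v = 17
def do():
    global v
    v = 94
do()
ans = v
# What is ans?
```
94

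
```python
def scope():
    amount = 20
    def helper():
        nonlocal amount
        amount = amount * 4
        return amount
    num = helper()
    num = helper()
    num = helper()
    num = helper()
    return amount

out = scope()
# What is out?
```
5120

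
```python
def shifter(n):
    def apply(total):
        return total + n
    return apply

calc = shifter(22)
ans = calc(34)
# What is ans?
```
56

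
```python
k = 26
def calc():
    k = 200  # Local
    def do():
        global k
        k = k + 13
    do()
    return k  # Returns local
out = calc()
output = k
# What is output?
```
39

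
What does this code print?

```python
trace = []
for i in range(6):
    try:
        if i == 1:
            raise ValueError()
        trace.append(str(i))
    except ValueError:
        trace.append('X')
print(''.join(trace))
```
0X2345

Exception on i=1 caught, loop continues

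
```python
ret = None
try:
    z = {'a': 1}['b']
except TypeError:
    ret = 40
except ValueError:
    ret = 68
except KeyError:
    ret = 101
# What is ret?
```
101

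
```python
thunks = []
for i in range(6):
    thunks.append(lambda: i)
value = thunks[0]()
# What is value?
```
5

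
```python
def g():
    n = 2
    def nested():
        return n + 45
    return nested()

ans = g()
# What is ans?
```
47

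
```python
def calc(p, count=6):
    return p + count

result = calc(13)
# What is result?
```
19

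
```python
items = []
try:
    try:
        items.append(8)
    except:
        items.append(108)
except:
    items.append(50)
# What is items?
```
[8]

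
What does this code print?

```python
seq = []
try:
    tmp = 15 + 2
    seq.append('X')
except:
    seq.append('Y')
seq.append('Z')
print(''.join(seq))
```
XZ

No exception, try block completes normally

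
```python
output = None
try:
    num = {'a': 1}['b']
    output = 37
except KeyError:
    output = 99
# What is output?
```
99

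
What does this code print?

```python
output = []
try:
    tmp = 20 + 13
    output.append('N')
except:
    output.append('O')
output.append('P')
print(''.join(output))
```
NP

No exception, try block completes normally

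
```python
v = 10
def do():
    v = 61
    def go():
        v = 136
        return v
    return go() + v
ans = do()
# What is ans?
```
197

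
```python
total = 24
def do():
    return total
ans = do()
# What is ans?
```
24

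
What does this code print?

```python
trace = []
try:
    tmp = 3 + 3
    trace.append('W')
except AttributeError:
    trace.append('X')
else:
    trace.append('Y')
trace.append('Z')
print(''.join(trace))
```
WYZ

else block runs when no exception occurs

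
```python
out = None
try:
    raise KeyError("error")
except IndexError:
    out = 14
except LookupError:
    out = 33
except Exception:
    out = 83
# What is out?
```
33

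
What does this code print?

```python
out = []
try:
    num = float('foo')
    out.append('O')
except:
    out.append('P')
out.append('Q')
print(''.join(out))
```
PQ

Exception raised in try, caught by bare except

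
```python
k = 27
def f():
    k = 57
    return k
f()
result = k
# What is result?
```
27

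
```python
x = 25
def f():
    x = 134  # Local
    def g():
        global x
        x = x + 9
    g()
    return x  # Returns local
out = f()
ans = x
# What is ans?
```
34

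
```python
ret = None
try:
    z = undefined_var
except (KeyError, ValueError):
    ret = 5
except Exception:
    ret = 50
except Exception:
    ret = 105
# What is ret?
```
50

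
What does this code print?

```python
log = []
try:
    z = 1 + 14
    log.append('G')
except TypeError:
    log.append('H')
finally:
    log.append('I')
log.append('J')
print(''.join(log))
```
GIJ

finally runs after normal execution too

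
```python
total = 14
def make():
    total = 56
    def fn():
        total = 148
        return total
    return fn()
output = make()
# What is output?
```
148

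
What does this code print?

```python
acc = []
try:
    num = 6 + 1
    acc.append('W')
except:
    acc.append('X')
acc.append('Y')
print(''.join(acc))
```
WY

No exception, try block completes normally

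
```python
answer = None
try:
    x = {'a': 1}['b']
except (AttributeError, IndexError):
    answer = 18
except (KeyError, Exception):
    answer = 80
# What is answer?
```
80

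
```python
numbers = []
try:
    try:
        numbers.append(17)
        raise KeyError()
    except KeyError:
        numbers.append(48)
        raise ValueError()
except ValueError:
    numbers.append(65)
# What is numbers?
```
[17, 48, 65]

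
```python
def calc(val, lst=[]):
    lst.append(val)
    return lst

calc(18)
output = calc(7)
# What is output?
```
[18, 7]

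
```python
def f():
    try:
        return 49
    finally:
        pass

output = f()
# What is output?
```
49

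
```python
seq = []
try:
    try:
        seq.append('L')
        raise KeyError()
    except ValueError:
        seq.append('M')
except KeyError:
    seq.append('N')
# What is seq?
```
['L', 'N']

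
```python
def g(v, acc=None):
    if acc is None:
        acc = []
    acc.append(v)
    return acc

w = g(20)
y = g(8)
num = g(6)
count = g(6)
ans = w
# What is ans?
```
[20]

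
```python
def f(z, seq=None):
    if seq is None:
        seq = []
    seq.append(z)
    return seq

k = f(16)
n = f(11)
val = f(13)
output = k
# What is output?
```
[16]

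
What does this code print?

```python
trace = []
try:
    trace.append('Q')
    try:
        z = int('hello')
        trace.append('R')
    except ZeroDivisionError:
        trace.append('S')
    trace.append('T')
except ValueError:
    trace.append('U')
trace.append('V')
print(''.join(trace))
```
QUV

Inner handler doesn't match, propagates to outer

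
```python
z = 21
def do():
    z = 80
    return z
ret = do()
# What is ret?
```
80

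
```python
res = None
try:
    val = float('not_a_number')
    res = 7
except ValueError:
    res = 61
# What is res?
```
61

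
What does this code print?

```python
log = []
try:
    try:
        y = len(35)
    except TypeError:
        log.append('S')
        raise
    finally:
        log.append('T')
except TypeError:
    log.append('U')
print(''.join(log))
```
STU

finally runs before re-raised exception propagates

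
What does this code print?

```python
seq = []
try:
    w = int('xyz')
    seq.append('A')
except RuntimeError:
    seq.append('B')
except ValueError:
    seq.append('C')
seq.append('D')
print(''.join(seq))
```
CD

ValueError is caught by its specific handler, not RuntimeError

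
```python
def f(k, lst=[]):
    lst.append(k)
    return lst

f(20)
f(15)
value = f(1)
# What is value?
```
[20, 15, 1]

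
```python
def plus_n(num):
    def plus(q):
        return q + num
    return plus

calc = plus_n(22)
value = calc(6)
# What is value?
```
28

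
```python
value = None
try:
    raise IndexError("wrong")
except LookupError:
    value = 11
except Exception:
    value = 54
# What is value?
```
11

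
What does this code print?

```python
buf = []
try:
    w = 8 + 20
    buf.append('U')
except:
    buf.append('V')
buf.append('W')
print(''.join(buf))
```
UW

No exception, try block completes normally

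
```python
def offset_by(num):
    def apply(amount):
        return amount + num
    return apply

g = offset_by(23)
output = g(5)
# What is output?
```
28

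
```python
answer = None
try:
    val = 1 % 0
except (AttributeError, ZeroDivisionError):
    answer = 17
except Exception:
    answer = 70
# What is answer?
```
17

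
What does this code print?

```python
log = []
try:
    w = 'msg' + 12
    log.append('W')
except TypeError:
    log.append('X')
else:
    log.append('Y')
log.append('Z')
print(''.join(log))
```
XZ

else block skipped when exception is caught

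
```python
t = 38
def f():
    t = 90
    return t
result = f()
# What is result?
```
90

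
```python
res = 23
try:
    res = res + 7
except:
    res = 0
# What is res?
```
30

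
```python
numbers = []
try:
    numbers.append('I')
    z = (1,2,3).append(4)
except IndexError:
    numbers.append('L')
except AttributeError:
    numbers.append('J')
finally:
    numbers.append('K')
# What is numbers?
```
['I', 'J', 'K']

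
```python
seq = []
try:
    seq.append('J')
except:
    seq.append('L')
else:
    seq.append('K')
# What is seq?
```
['J', 'K']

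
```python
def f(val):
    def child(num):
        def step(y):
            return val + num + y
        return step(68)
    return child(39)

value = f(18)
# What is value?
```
125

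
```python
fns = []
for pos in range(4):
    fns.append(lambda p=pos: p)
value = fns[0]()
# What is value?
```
0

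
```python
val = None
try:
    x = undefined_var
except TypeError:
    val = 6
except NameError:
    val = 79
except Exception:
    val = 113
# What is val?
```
79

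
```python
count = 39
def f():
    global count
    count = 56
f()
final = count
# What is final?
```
56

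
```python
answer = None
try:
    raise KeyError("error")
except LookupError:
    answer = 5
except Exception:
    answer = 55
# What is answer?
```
5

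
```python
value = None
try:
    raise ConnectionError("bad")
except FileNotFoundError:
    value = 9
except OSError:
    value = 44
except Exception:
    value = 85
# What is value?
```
44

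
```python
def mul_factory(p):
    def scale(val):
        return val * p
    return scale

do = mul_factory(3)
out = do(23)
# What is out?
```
69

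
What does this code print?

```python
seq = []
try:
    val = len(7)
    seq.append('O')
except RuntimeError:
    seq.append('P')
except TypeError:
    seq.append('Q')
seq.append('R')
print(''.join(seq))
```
QR

TypeError is caught by its specific handler, not RuntimeError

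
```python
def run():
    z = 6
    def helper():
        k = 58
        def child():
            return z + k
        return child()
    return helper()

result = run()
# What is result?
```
64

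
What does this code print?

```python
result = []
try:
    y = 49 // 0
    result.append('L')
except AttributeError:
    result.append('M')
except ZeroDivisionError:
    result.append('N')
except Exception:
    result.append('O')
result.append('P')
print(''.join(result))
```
NP

ZeroDivisionError matches before generic Exception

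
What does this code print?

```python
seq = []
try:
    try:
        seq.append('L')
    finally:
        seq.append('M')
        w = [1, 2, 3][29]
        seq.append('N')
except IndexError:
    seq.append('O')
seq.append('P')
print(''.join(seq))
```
LMOP

Exception in inner finally caught by outer except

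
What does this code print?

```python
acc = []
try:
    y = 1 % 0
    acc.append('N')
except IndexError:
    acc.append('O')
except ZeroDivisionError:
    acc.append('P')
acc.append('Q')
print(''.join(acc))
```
PQ

ZeroDivisionError is caught by its specific handler, not IndexError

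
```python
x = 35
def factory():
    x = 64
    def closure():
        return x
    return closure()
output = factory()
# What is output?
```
64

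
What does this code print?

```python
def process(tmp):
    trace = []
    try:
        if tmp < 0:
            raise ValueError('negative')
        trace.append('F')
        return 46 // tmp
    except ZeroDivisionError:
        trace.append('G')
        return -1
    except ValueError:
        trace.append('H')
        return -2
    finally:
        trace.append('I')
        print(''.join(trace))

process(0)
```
FGI

tmp=0 causes ZeroDivisionError, caught, finally prints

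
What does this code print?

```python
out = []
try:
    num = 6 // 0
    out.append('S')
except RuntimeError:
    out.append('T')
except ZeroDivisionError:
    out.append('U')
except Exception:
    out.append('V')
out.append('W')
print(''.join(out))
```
UW

ZeroDivisionError matches before generic Exception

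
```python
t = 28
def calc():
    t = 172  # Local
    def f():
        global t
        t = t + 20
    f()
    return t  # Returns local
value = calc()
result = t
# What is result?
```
48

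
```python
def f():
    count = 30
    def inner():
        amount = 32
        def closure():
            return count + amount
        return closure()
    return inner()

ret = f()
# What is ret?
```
62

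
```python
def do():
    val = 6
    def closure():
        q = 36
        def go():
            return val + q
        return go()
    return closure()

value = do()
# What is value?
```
42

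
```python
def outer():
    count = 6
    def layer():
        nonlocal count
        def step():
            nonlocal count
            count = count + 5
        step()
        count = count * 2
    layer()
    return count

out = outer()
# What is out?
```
22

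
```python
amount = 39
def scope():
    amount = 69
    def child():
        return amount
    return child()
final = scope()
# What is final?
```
69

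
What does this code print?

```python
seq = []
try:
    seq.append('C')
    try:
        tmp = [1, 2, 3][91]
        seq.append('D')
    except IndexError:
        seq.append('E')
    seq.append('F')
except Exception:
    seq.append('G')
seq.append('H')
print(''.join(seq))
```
CEFH

Inner exception caught by inner handler, outer continues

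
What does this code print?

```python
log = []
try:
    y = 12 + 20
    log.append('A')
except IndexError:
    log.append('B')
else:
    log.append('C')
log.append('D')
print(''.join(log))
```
ACD

else block runs when no exception occurs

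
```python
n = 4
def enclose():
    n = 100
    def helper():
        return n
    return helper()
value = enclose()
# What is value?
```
100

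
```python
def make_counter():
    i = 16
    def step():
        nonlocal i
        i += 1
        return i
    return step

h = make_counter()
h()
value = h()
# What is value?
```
18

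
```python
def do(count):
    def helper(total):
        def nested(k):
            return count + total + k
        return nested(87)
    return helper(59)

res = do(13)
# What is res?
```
159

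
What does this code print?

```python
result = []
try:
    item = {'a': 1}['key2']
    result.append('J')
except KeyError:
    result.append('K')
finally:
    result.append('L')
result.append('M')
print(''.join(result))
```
KLM

finally always runs, even after exception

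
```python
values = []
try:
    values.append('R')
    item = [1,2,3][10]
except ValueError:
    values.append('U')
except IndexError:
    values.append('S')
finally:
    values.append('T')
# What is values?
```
['R', 'S', 'T']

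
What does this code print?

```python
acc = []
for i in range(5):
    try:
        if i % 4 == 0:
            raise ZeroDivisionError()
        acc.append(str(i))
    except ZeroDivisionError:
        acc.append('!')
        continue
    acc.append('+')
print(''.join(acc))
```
!1+2+3+!

continue in except skips rest of loop body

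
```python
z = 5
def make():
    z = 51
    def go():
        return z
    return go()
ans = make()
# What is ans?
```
51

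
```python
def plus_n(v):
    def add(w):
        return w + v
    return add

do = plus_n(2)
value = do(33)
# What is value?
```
35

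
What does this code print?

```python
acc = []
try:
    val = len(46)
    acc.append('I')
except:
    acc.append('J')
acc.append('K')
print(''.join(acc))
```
JK

Exception raised in try, caught by bare except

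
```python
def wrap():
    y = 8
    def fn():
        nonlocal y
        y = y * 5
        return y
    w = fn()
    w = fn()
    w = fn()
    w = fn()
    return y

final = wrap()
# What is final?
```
5000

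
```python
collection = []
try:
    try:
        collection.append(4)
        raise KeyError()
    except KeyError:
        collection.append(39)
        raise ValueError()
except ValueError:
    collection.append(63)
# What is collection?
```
[4, 39, 63]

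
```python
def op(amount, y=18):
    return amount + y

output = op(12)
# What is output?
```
30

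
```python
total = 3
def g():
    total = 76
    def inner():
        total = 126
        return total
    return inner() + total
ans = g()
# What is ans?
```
202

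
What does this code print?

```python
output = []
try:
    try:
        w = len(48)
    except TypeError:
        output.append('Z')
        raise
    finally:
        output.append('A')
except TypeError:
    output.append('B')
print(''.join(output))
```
ZAB

finally runs before re-raised exception propagates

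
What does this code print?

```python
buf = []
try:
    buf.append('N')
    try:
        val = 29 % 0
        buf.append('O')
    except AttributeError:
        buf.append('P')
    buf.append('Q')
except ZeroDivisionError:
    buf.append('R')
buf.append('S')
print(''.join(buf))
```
NRS

Inner handler doesn't match, propagates to outer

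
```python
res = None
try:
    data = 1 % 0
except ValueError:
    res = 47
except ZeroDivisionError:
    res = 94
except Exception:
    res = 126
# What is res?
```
94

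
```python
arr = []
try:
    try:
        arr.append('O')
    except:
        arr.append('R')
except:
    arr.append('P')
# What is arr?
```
['O']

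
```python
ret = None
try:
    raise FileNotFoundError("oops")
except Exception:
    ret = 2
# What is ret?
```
2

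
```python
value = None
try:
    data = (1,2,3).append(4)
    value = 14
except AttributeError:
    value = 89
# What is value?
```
89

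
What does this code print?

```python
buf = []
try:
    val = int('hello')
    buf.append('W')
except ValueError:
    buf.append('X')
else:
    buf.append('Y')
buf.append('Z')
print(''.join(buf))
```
XZ

else block skipped when exception is caught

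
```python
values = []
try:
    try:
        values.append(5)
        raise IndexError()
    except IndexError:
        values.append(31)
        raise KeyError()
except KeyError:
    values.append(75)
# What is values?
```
[5, 31, 75]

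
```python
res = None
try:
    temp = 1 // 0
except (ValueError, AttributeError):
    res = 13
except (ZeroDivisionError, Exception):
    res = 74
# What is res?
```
74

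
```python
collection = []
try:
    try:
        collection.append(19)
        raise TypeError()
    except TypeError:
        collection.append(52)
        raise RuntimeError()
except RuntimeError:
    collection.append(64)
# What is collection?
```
[19, 52, 64]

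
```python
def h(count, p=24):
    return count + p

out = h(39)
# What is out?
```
63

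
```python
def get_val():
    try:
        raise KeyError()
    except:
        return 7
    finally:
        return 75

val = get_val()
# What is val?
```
75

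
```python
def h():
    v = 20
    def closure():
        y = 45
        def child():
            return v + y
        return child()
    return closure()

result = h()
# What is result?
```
65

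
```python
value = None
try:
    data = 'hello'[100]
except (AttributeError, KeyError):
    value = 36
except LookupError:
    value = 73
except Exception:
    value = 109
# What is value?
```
73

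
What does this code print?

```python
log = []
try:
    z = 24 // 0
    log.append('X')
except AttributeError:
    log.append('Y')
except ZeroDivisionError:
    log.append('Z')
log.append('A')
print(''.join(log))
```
ZA

ZeroDivisionError is caught by its specific handler, not AttributeError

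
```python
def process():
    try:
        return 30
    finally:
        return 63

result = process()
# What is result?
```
63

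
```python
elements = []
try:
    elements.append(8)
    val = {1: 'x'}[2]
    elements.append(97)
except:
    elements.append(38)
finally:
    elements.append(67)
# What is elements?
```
[8, 38, 67]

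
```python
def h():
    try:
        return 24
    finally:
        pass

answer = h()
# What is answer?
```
24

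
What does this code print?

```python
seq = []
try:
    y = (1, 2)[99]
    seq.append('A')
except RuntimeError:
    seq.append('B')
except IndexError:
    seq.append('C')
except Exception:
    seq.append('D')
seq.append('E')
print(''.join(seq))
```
CE

IndexError matches before generic Exception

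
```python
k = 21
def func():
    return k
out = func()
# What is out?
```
21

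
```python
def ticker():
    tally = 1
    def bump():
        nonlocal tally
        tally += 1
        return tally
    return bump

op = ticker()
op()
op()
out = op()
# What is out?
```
4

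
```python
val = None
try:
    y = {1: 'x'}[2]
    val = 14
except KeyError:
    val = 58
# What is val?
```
58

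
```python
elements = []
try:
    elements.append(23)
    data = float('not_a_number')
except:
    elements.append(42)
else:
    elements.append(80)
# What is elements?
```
[23, 42]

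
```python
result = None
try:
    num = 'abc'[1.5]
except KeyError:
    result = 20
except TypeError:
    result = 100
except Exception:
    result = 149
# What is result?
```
100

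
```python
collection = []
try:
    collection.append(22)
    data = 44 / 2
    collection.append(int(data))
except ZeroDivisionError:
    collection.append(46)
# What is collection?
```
[22, 22]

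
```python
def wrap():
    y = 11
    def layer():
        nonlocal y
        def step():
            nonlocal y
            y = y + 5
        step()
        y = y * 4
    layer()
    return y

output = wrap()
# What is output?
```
64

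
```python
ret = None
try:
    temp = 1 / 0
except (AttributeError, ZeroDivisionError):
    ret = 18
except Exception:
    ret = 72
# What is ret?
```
18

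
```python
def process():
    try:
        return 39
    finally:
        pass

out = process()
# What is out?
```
39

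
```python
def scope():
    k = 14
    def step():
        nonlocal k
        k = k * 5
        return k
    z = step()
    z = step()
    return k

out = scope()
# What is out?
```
350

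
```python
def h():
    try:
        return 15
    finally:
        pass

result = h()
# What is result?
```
15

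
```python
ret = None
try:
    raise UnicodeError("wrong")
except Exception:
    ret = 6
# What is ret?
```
6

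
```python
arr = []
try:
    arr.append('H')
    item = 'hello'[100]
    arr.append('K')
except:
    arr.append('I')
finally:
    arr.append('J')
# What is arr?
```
['H', 'I', 'J']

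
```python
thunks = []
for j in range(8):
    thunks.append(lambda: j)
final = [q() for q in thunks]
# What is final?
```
[7, 7, 7, 7, 7, 7, 7, 7]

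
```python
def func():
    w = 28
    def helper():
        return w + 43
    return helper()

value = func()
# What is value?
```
71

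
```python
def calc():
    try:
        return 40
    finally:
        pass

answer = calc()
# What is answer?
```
40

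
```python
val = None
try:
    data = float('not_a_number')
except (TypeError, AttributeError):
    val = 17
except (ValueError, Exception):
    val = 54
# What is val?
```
54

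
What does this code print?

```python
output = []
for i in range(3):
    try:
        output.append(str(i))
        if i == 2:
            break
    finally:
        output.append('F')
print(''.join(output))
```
0F1F2F

finally runs even when breaking out of loop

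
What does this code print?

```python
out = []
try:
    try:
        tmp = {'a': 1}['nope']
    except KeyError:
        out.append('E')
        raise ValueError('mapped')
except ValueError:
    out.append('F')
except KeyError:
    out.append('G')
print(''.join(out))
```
EF

New ValueError raised, caught by outer ValueError handler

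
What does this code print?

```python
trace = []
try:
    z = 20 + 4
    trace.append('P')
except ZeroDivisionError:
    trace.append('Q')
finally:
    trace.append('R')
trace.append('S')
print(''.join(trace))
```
PRS

finally runs after normal execution too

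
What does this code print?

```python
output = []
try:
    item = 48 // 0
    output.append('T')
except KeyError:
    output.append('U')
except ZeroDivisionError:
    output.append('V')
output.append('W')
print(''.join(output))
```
VW

ZeroDivisionError is caught by its specific handler, not KeyError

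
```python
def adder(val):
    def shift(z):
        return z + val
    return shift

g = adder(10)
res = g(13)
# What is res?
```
23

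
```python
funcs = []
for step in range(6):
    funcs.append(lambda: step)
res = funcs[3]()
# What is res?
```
5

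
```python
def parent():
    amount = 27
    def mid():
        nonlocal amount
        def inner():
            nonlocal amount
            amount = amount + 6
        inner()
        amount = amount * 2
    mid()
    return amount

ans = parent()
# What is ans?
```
66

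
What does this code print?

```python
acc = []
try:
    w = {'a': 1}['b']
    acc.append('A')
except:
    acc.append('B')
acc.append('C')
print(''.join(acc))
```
BC

Exception raised in try, caught by bare except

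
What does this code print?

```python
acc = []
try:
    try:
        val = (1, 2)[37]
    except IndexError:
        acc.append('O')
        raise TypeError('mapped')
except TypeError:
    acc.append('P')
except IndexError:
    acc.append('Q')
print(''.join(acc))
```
OP

New TypeError raised, caught by outer TypeError handler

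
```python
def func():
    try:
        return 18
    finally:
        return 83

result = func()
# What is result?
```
83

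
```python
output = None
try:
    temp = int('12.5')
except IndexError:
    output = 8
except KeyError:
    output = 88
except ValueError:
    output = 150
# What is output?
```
150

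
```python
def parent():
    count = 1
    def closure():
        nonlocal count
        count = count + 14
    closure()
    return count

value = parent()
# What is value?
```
15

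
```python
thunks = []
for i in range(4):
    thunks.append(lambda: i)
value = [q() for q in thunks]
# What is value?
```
[3, 3, 3, 3]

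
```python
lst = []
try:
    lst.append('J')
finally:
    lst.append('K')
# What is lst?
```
['J', 'K']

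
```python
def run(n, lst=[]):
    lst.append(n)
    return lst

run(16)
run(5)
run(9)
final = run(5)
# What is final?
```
[16, 5, 9, 5]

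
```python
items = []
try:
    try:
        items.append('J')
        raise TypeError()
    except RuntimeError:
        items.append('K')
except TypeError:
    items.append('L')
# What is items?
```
['J', 'L']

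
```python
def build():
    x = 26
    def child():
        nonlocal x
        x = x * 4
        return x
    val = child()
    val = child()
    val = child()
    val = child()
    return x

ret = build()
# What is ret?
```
6656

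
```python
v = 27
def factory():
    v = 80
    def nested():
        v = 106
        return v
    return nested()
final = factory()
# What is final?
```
106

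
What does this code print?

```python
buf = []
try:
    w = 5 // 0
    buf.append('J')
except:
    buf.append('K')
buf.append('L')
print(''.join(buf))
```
KL

Exception raised in try, caught by bare except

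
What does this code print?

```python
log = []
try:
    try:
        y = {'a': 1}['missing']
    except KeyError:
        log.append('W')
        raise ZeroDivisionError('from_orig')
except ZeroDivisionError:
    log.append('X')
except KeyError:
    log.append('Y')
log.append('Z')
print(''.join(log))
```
WXZ

ZeroDivisionError raised and caught, original KeyError not re-raised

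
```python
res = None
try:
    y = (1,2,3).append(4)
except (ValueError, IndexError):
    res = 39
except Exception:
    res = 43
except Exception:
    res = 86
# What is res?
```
43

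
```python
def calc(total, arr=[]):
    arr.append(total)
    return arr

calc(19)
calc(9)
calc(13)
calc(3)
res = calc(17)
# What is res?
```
[19, 9, 13, 3, 17]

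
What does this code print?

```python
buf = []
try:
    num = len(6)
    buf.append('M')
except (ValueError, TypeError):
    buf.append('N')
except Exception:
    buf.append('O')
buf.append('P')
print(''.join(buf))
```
NP

TypeError matches tuple containing it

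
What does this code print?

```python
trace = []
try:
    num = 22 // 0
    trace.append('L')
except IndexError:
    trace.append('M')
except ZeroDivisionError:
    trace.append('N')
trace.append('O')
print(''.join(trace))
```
NO

ZeroDivisionError is caught by its specific handler, not IndexError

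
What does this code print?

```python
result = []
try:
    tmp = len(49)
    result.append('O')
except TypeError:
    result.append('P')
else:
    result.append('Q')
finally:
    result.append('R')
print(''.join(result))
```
PR

Exception: except runs, else skipped, finally runs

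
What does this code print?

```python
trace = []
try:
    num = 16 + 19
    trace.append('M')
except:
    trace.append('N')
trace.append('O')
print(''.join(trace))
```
MO

No exception, try block completes normally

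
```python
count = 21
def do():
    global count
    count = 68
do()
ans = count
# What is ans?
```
68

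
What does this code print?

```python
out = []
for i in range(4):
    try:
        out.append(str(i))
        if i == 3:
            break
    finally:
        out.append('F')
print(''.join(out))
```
0F1F2F3F

finally runs even when breaking out of loop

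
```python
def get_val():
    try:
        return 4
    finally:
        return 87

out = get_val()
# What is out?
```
87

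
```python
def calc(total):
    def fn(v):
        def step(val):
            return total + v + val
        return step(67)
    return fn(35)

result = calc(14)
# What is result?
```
116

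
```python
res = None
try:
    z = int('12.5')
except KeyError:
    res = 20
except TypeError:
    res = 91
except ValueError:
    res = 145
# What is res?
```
145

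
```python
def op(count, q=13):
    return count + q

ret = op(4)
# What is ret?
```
17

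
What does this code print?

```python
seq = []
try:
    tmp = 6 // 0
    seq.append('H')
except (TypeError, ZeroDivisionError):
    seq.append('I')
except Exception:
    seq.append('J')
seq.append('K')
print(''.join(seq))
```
IK

ZeroDivisionError matches tuple containing it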